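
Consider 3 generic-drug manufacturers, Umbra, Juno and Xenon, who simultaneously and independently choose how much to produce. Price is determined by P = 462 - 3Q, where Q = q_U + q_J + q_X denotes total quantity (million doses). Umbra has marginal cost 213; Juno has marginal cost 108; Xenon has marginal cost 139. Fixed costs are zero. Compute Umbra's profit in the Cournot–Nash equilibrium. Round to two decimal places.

102.08

Umbra's profit: π_U = (462 - 3Q)q_U - (213q_U). Setting ∂π_U/∂q_U = 0: 249 - 6q_U - 3(q_J + q_X) = 0.
Juno's first-order condition: 354 - 6q_J - 3(q_U + q_X) = 0.
Xenon's first-order condition: 323 - 6q_X - 3(q_U + q_J) = 0.
Adding the 3 first-order conditions: 926 − 12Q = 0, so Q = 463/6.
Back-substituting: q_U = (249 − 463/2)/3 = 35/6, q_J = (354 − 463/2)/3 = 245/6, q_X = (323 − 463/2)/3 = 61/2.
Price P = 462 - 3·(463/6) = 461/2.
Umbra's profit: (461/2 - 213)·(35/6) = 1225/12.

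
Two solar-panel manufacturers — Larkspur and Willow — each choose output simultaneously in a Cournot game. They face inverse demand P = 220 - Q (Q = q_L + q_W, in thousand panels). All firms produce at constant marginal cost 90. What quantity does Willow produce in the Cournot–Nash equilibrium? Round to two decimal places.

A representative firm's profit is π_i = q_i(220 - Q) - 90q_i.
First-order condition (treating rivals' output as given): 130 - 2q_i - q_j = 0.
By symmetry each firm produces the same amount; substituting q_j = q_i yields q_i = 130/3.

43.33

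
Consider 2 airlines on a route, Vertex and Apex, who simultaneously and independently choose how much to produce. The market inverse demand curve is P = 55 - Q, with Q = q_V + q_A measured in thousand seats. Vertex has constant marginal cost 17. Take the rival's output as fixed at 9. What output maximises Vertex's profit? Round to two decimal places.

With the rival's output fixed at 9, Vertex's profit is π_V = (55 - 9 - q_V)q_V - (17q_V) = (46 - q_V)q_V - (17q_V).
∂π_V/∂q_V = 29 - 2q_V = 0, so q_V = 29/2.

14.50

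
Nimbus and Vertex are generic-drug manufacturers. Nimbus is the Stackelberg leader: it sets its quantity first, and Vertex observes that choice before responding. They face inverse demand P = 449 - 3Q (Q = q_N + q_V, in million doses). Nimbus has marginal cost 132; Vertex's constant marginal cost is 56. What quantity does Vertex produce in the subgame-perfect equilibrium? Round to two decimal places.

45.42

Solve by backward induction. Given q_N, the follower Vertex maximises π_V = (449 - 3q_N - 3q_V)q_V - 56q_V.
Follower FOC: 393 - 3q_N - 6q_V = 0, so q_V(q_N) = (393 - 3q_N)/6.
Nimbus substitutes q_V(q_N) into its own profit: π_N = q_N(449 - 3q_N - (393 - 3q_N)/2) - 132q_N = (505/2 - (3/2)q_N)q_N - 132q_N.
Leader FOC: 241/2 - 3q_N = 0, so q_N = 241/6.
Then q_V = (393 - 3·(241/6))/6 = 545/12.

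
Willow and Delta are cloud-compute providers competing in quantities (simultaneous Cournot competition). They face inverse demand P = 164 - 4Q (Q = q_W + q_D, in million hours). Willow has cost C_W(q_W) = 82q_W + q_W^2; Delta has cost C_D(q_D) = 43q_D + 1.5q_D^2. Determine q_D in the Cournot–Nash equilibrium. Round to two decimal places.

9.38

Willow's profit: π_W = (164 - 4Q)q_W - (82q_W + q_W²). Setting ∂π_W/∂q_W = 0: 82 - 10q_W - 4(q_D) = 0.
Delta's profit: π_D = (164 - 4Q)q_D - (43q_D + (3/2)q_D²). Setting ∂π_D/∂q_D = 0: 121 - 11q_D - 4(q_W) = 0.
So q_W = (82 - 4q_D)/10 and q_D = (121 - 4q_W)/11.
Solving the pair: q_W = 209/47, q_D = 441/47.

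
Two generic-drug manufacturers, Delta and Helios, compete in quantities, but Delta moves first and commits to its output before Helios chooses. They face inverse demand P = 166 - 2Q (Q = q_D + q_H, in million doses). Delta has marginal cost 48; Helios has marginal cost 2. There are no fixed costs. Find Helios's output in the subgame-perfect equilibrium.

32

Solve by backward induction. Given q_D, the follower Helios maximises π_H = (166 - 2q_D - 2q_H)q_H - 2q_H.
Follower FOC: 164 - 2q_D - 4q_H = 0, so q_H(q_D) = (164 - 2q_D)/4.
The leader anticipates this reaction. Substituting into P = 166 - 2Q gives P = 84 - q_D, so π_D = (84 - q_D)q_D - 48q_D.
Maximising: ∂π_D/∂q_D = 36 - 2q_D = 0, giving q_D = 18.
Then q_H = (164 - 2·18)/4 = 32.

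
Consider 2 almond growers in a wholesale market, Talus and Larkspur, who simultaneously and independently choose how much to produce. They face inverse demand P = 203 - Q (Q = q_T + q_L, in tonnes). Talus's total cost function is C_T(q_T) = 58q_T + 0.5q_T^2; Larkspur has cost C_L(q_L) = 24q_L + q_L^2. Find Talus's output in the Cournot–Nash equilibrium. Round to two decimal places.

36.45

Talus's profit: π_T = (203 - Q)q_T - (58q_T + (1/2)q_T²). Setting ∂π_T/∂q_T = 0: 145 - 3q_T - (q_L) = 0.
Larkspur's first-order condition: 179 - 4q_L - (q_T) = 0.
So q_T = (145 - q_L)/3 and q_L = (179 - q_T)/4.
Solving the pair: q_T = 401/11, q_L = 392/11.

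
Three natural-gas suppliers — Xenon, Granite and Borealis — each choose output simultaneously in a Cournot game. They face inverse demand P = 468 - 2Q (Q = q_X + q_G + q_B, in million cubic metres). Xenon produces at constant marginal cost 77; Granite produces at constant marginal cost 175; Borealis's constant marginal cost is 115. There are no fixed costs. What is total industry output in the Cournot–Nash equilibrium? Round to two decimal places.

129.63

Xenon's profit: π_X = (468 - 2Q)q_X - (77q_X). Setting ∂π_X/∂q_X = 0: 391 - 4q_X - 2(q_G + q_B) = 0.
Granite's profit: π_G = (468 - 2Q)q_G - (175q_G). Setting ∂π_G/∂q_G = 0: 293 - 4q_G - 2(q_X + q_B) = 0.
Borealis's profit: π_B = (468 - 2Q)q_B - (115q_B). Setting ∂π_B/∂q_B = 0: 353 - 4q_B - 2(q_X + q_G) = 0.
Adding the 3 first-order conditions: 1037 − 8Q = 0, so Q = 1037/8.
Back-substituting: q_X = (391 − 1037/4)/2 = 527/8, q_G = (293 − 1037/4)/2 = 135/8, q_B = (353 − 1037/4)/2 = 375/8.
Total output Q = 527/8 + 135/8 + 375/8 = 1037/8.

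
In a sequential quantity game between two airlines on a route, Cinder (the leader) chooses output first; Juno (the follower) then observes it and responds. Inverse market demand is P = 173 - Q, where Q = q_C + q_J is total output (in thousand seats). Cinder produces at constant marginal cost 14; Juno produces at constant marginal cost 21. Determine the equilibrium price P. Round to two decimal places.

The follower Juno best-responds to any q_C: π_J = (173 - Q)q_J - 21q_J.
∂π_J/∂q_J = 152 - q_C - 2q_J = 0 gives the reaction function q_J = (152 - q_C)/2.
The leader anticipates this reaction. Substituting into P = 173 - Q gives P = 97 - (1/2)q_C, so π_C = (97 - (1/2)q_C)q_C - 14q_C.
Leader FOC: 83 - q_C = 0, so q_C = 83.
Then q_J = (152 - 83)/2 = 69/2.
Total output Q = 235/2, so price P = 173 - 235/2 = 111/2.

55.50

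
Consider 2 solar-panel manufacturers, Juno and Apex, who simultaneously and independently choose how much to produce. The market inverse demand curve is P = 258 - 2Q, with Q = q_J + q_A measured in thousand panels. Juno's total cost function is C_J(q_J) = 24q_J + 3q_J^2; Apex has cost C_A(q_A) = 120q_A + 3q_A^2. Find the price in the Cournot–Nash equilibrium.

196

Juno's profit: π_J = (258 - 2Q)q_J - (24q_J + 3q_J²). Setting ∂π_J/∂q_J = 0: 234 - 10q_J - 2(q_A) = 0.
Apex's profit: π_A = (258 - 2Q)q_A - (120q_A + 3q_A²). Setting ∂π_A/∂q_A = 0: 138 - 10q_A - 2(q_J) = 0.
Best responses: q_J = (234 - 2q_A)/10, q_A = (138 - 2q_J)/10.
Substituting one into the other gives q_J = 43/2 and q_A = 19/2.
Total output Q = 31, so price P = 258 - 2·31 = 196.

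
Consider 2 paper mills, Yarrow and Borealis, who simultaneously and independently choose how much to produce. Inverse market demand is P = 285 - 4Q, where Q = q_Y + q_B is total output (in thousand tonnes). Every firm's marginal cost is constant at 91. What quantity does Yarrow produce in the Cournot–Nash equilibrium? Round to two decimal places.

A representative firm's profit is π_i = q_i(285 - 4Q) - 91q_i.
Setting ∂π_i/∂q_i = 0 with rivals' quantities fixed: 194 - 8q_i - 4q_j = 0.
With identical firms every q_j equals q_i, so q_j = q_i and 194 = 12q_i, giving q_i = 97/6.

16.17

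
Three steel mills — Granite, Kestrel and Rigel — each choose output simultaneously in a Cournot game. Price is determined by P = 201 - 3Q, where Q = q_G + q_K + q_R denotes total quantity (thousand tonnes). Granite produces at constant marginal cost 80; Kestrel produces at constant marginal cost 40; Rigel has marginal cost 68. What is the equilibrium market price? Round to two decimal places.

97.25

Granite's profit: π_G = (201 - 3Q)q_G - (80q_G). Setting ∂π_G/∂q_G = 0: 121 - 6q_G - 3(q_K + q_R) = 0.
Kestrel's profit: π_K = (201 - 3Q)q_K - (40q_K). Setting ∂π_K/∂q_K = 0: 161 - 6q_K - 3(q_G + q_R) = 0.
Rigel's first-order condition: 133 - 6q_R - 3(q_G + q_K) = 0.
Adding the 3 first-order conditions: 415 − 12Q = 0, so Q = 415/12.
Back-substituting: q_G = (121 − 415/4)/3 = 23/4, q_K = (161 − 415/4)/3 = 229/12, q_R = (133 − 415/4)/3 = 39/4.
Total output Q = 415/12, so price P = 201 - 3·(415/12) = 389/4.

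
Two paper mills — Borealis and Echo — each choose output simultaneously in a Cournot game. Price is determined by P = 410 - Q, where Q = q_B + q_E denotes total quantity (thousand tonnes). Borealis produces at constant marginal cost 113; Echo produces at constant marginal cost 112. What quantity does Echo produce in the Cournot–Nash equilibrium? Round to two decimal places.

Borealis's profit: π_B = (410 - Q)q_B - (113q_B). Setting ∂π_B/∂q_B = 0: 297 - 2q_B - (q_E) = 0.
Echo's first-order condition: 298 - 2q_E - (q_B) = 0.
So q_B = (297 - q_E)/2 and q_E = (298 - q_B)/2.
Solving the pair: q_B = 296/3, q_E = 299/3.

99.67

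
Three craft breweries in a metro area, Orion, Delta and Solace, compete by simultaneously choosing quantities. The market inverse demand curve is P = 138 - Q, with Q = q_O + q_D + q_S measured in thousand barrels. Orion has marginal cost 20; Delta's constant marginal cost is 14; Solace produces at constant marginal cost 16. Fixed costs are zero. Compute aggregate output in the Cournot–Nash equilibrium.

91

Orion's profit: π_O = (138 - Q)q_O - (20q_O). Setting ∂π_O/∂q_O = 0: 118 - 2q_O - (q_D + q_S) = 0.
Delta's profit: π_D = (138 - Q)q_D - (14q_D). Setting ∂π_D/∂q_D = 0: 124 - 2q_D - (q_O + q_S) = 0.
Solace's first-order condition: 122 - 2q_S - (q_O + q_D) = 0.
Adding the 3 first-order conditions: 364 − 4Q = 0, so Q = 91.
Back-substituting: q_O = (118 − 91) = 27, q_D = (124 − 91) = 33, q_S = (122 − 91) = 31.
Total output Q = 27 + 33 + 31 = 91.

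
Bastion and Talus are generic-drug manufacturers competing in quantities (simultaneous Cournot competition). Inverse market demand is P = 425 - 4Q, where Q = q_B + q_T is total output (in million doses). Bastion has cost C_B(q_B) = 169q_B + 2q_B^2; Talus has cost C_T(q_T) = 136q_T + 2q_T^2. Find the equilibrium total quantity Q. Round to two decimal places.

34.06

Bastion's profit: π_B = (425 - 4Q)q_B - (169q_B + 2q_B²). Setting ∂π_B/∂q_B = 0: 256 - 12q_B - 4(q_T) = 0.
Talus's first-order condition: 289 - 12q_T - 4(q_B) = 0.
Best responses: q_B = (256 - 4q_T)/12, q_T = (289 - 4q_B)/12.
Substituting one into the other gives q_B = 479/32 and q_T = 611/32.
Total output Q = 479/32 + 611/32 = 545/16.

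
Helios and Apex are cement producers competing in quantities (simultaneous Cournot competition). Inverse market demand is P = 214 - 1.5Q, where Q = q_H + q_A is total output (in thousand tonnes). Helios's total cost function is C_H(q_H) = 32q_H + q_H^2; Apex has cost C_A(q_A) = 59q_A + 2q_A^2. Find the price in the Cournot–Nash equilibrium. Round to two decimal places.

Helios's profit: π_H = (214 - 1.5Q)q_H - (32q_H + q_H²). Setting ∂π_H/∂q_H = 0: 182 - 5q_H - (3/2)(q_A) = 0.
Apex's profit: π_A = (214 - 1.5Q)q_A - (59q_A + 2q_A²). Setting ∂π_A/∂q_A = 0: 155 - 7q_A - (3/2)(q_H) = 0.
Best responses: q_H = (182 - (3/2)q_A)/5, q_A = (155 - (3/2)q_H)/7.
Solving the pair: q_H = 31.8015, q_A = 15.3282.
Total output Q = 47.1298, so price P = 214 - (3/2)·47.1298 = 143.3053.

143.31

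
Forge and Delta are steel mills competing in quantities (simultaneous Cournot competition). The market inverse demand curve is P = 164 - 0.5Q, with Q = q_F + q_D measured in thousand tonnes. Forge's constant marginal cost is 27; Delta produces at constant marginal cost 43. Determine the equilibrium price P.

78

Forge's profit: π_F = (164 - 0.5Q)q_F - (27q_F). Setting ∂π_F/∂q_F = 0: 137 - q_F - (1/2)(q_D) = 0.
Delta's profit: π_D = (164 - 0.5Q)q_D - (43q_D). Setting ∂π_D/∂q_D = 0: 121 - q_D - (1/2)(q_F) = 0.
Rearranging gives the reaction functions q_F = (137 - (1/2)q_D) and q_D = (121 - (1/2)q_F).
Solving the pair: q_F = 102, q_D = 70.
Total output Q = 172, so price P = 164 - (1/2)·172 = 78.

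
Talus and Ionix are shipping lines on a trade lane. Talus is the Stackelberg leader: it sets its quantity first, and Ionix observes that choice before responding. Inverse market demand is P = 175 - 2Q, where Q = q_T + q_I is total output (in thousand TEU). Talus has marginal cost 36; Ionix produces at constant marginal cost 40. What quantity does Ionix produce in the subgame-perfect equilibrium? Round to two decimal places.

The follower Ionix best-responds to any q_T: π_I = (175 - 2Q)q_I - 40q_I.
∂π_I/∂q_I = 135 - 2q_T - 4q_I = 0 gives the reaction function q_I = (135 - 2q_T)/4.
The leader anticipates this reaction. Substituting into P = 175 - 2Q gives P = 215/2 - q_T, so π_T = (215/2 - q_T)q_T - 36q_T.
Leader FOC: 143/2 - 2q_T = 0, so q_T = 143/4.
Then q_I = (135 - 2·(143/4))/4 = 127/8.

15.88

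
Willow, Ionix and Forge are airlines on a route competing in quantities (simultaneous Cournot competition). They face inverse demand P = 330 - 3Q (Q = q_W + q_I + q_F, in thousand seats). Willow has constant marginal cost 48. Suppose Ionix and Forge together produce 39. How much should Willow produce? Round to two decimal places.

With rivals' combined output fixed at 39, Willow's profit is π_W = (330 - 3·39 - 3q_W)q_W - (48q_W) = (213 - 3q_W)q_W - (48q_W).
∂π_W/∂q_W = 165 - 6q_W = 0, so q_W = 55/2.

27.50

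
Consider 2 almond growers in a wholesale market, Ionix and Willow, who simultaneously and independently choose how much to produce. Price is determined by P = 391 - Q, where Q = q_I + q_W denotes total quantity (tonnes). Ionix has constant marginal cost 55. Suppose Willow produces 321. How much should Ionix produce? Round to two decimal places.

With the rival's output fixed at 321, Ionix's profit is π_I = (391 - 321 - q_I)q_I - (55q_I) = (70 - q_I)q_I - (55q_I).
∂π_I/∂q_I = 15 - 2q_I = 0, so q_I = 15/2.

7.50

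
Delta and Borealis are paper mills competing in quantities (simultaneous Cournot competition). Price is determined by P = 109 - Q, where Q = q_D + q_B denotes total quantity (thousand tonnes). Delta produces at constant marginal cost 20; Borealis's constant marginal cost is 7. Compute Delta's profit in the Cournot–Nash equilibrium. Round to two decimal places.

Delta's profit: π_D = (109 - Q)q_D - (20q_D). Setting ∂π_D/∂q_D = 0: 89 - 2q_D - (q_B) = 0.
Borealis's first-order condition: 102 - 2q_B - (q_D) = 0.
Rearranging gives the reaction functions q_D = (89 - q_B)/2 and q_B = (102 - q_D)/2.
Substituting one into the other gives q_D = 76/3 and q_B = 115/3.
Price P = 109 - 191/3 = 136/3.
Delta's profit: (136/3 - 20)·(76/3) = 641.7778.

641.78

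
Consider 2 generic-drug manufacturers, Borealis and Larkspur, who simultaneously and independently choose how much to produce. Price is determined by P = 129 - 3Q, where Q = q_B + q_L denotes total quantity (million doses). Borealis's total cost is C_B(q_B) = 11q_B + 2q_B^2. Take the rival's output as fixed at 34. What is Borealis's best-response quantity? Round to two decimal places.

With the rival's output fixed at 34, Borealis's profit is π_B = (129 - 3·34 - 3q_B)q_B - (11q_B + 2q_B²) = (27 - 3q_B)q_B - (11q_B + 2q_B²).
∂π_B/∂q_B = 16 - 10q_B = 0, so q_B = 8/5.

1.60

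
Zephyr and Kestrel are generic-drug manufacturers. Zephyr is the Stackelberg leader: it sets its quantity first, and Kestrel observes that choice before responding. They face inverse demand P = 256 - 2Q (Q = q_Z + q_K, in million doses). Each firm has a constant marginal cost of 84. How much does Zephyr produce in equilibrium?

The follower Kestrel best-responds to any q_Z: π_K = (256 - 2Q)q_K - 84q_K.
Setting the follower's marginal profit to zero, 172 - 2q_Z - 4q_K = 0, i.e. q_K = (172 - 2q_Z)/4.
The leader anticipates this reaction. Substituting into P = 256 - 2Q gives P = 170 - q_Z, so π_Z = (170 - q_Z)q_Z - 84q_Z.
The leader's first-order condition 86 - 2q_Z = 0 yields q_Z = 43.
Then q_K = (172 - 2·43)/4 = 43/2.

43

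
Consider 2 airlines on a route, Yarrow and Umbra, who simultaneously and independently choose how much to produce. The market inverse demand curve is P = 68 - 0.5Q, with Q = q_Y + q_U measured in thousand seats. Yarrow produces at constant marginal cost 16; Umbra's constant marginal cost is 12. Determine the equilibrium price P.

Yarrow's profit: π_Y = (68 - 0.5Q)q_Y - (16q_Y). Setting ∂π_Y/∂q_Y = 0: 52 - q_Y - (1/2)(q_U) = 0.
Umbra's profit: π_U = (68 - 0.5Q)q_U - (12q_U). Setting ∂π_U/∂q_U = 0: 56 - q_U - (1/2)(q_Y) = 0.
So q_Y = (52 - (1/2)q_U) and q_U = (56 - (1/2)q_Y).
Substituting one into the other gives q_Y = 32 and q_U = 40.
Total output Q = 72, so price P = 68 - (1/2)·72 = 32.

32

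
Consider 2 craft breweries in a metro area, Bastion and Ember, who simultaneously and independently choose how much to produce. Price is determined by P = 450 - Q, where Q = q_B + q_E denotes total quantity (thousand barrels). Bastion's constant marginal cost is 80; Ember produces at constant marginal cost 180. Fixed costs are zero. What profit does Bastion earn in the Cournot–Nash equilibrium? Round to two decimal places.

Bastion's profit: π_B = (450 - Q)q_B - (80q_B). Setting ∂π_B/∂q_B = 0: 370 - 2q_B - (q_E) = 0.
Ember's profit: π_E = (450 - Q)q_E - (180q_E). Setting ∂π_E/∂q_E = 0: 270 - 2q_E - (q_B) = 0.
So q_B = (370 - q_E)/2 and q_E = (270 - q_B)/2.
Solving the pair: q_B = 470/3, q_E = 170/3.
Price P = 450 - 640/3 = 710/3.
Bastion's profit: (710/3 - 80)·(470/3) = 24544.4444.

24544.44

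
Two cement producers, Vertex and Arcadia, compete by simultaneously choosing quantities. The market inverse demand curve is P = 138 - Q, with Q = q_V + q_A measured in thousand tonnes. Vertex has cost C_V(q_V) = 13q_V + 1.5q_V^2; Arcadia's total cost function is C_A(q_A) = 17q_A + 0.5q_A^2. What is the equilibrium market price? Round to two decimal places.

85.57

Vertex's profit: π_V = (138 - Q)q_V - (13q_V + (3/2)q_V²). Setting ∂π_V/∂q_V = 0: 125 - 5q_V - (q_A) = 0.
Arcadia's profit: π_A = (138 - Q)q_A - (17q_A + (1/2)q_A²). Setting ∂π_A/∂q_A = 0: 121 - 3q_A - (q_V) = 0.
So q_V = (125 - q_A)/5 and q_A = (121 - q_V)/3.
Solving the pair: q_V = 127/7, q_A = 240/7.
Total output Q = 367/7, so price P = 138 - 367/7 = 599/7.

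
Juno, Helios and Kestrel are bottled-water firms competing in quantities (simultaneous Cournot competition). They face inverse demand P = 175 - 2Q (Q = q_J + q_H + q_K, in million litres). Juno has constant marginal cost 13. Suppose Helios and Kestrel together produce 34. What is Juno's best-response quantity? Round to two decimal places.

23.50

With rivals' combined output fixed at 34, Juno's profit is π_J = (175 - 2·34 - 2q_J)q_J - (13q_J) = (107 - 2q_J)q_J - (13q_J).
∂π_J/∂q_J = 94 - 4q_J = 0, so q_J = 47/2.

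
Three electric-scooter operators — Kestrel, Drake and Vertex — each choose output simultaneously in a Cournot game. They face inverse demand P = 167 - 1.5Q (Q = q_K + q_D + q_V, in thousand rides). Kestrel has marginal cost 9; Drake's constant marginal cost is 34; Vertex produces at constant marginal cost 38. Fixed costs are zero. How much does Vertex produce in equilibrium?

16

Kestrel's profit: π_K = (167 - 1.5Q)q_K - (9q_K). Setting ∂π_K/∂q_K = 0: 158 - 3q_K - (3/2)(q_D + q_V) = 0.
Drake's profit: π_D = (167 - 1.5Q)q_D - (34q_D). Setting ∂π_D/∂q_D = 0: 133 - 3q_D - (3/2)(q_K + q_V) = 0.
Vertex's profit: π_V = (167 - 1.5Q)q_V - (38q_V). Setting ∂π_V/∂q_V = 0: 129 - 3q_V - (3/2)(q_K + q_D) = 0.
Adding the 3 first-order conditions: 420 − 6Q = 0, so Q = 70.
Back-substituting: q_K = (158 − 105)/(3/2) = 106/3, q_D = (133 − 105)/(3/2) = 56/3, q_V = (129 − 105)/(3/2) = 16.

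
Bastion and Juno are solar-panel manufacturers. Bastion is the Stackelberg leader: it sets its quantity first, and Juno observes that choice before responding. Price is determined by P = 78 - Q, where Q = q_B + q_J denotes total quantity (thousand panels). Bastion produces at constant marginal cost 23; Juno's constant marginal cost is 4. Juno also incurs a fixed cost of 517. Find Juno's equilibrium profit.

The follower Juno best-responds to any q_B: π_J = (78 - Q)q_J - 4q_J.
Follower FOC: 74 - q_B - 2q_J = 0, so q_J(q_B) = (74 - q_B)/2.
Bastion substitutes q_J(q_B) into its own profit: π_B = q_B(78 - q_B - (74 - q_B)/2) - 23q_B = (41 - (1/2)q_B)q_B - 23q_B.
Leader FOC: 18 - q_B = 0, so q_B = 18.
Then q_J = (74 - 18)/2 = 28.
Price P = 78 - 46 = 32.
Juno's profit: (32 - 4)·28 - 517 = 267.

267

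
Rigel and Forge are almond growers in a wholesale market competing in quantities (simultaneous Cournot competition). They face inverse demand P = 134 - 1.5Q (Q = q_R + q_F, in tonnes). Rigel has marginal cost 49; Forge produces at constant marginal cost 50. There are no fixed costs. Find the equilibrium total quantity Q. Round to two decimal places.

Rigel's profit: π_R = (134 - 1.5Q)q_R - (49q_R). Setting ∂π_R/∂q_R = 0: 85 - 3q_R - (3/2)(q_F) = 0.
Forge's first-order condition: 84 - 3q_F - (3/2)(q_R) = 0.
So q_R = (85 - (3/2)q_F)/3 and q_F = (84 - (3/2)q_R)/3.
Substituting one into the other gives q_R = 172/9 and q_F = 166/9.
Total output Q = 172/9 + 166/9 = 338/9.

37.56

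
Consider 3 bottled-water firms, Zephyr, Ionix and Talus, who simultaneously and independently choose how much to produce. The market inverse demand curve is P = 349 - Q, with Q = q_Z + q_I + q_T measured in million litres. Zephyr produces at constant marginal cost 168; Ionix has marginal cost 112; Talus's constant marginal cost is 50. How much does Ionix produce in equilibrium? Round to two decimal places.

Zephyr's profit: π_Z = (349 - Q)q_Z - (168q_Z). Setting ∂π_Z/∂q_Z = 0: 181 - 2q_Z - (q_I + q_T) = 0.
Ionix's profit: π_I = (349 - Q)q_I - (112q_I). Setting ∂π_I/∂q_I = 0: 237 - 2q_I - (q_Z + q_T) = 0.
Talus's first-order condition: 299 - 2q_T - (q_Z + q_I) = 0.
Adding the 3 first-order conditions: 717 − 4Q = 0, so Q = 717/4.
Back-substituting: q_Z = (181 − 717/4) = 7/4, q_I = (237 − 717/4) = 231/4, q_T = (299 − 717/4) = 479/4.

57.75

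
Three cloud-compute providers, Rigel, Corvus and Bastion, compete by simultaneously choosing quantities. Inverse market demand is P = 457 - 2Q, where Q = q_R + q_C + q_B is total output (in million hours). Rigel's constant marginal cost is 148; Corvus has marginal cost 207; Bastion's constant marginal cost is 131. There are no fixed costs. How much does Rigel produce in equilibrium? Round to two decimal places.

Rigel's profit: π_R = (457 - 2Q)q_R - (148q_R). Setting ∂π_R/∂q_R = 0: 309 - 4q_R - 2(q_C + q_B) = 0.
Corvus's profit: π_C = (457 - 2Q)q_C - (207q_C). Setting ∂π_C/∂q_C = 0: 250 - 4q_C - 2(q_R + q_B) = 0.
Bastion's profit: π_B = (457 - 2Q)q_B - (131q_B). Setting ∂π_B/∂q_B = 0: 326 - 4q_B - 2(q_R + q_C) = 0.
Adding the 3 conditions: 885 − 4Q − 4Q = 0, i.e. Q = 885/8.
Back-substituting: q_R = (309 − 885/4)/2 = 351/8, q_C = (250 − 885/4)/2 = 115/8, q_B = (326 − 885/4)/2 = 419/8.

43.88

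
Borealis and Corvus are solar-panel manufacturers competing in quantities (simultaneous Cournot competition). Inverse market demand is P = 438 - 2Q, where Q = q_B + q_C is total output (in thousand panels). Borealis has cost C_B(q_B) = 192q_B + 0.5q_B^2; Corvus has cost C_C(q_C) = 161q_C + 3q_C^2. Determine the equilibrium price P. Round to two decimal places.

316.30

Borealis's profit: π_B = (438 - 2Q)q_B - (192q_B + (1/2)q_B²). Setting ∂π_B/∂q_B = 0: 246 - 5q_B - 2(q_C) = 0.
Corvus's profit: π_C = (438 - 2Q)q_C - (161q_C + 3q_C²). Setting ∂π_C/∂q_C = 0: 277 - 10q_C - 2(q_B) = 0.
So q_B = (246 - 2q_C)/5 and q_C = (277 - 2q_B)/10.
Substituting one into the other gives q_B = 953/23 and q_C = 893/46.
Total output Q = 60.8478, so price P = 438 - 2·60.8478 = 316.3043.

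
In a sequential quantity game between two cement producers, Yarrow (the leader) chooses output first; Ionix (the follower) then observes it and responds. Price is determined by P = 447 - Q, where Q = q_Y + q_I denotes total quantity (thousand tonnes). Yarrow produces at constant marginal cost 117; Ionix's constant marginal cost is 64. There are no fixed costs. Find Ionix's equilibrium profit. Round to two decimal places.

14945.06

Solve by backward induction. Given q_Y, the follower Ionix maximises π_I = (447 - q_Y - q_I)q_I - 64q_I.
Setting the follower's marginal profit to zero, 383 - q_Y - 2q_I = 0, i.e. q_I = (383 - q_Y)/2.
The leader anticipates this reaction. Substituting into P = 447 - Q gives P = 511/2 - (1/2)q_Y, so π_Y = (511/2 - (1/2)q_Y)q_Y - 117q_Y.
Leader FOC: 277/2 - q_Y = 0, so q_Y = 277/2.
Then q_I = (383 - 277/2)/2 = 489/4.
Price P = 447 - 1043/4 = 745/4.
Ionix's profit: (745/4 - 64)·(489/4) = 14945.0625.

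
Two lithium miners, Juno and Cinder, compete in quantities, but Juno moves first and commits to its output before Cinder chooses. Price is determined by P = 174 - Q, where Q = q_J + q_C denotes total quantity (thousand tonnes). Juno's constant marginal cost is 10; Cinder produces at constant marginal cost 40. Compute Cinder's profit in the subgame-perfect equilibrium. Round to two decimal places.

342.25

Solve by backward induction. Given q_J, the follower Cinder maximises π_C = (174 - q_J - q_C)q_C - 40q_C.
Follower FOC: 134 - q_J - 2q_C = 0, so q_C(q_J) = (134 - q_J)/2.
Juno substitutes q_C(q_J) into its own profit: π_J = q_J(174 - q_J - (134 - q_J)/2) - 10q_J = (107 - (1/2)q_J)q_J - 10q_J.
Leader FOC: 97 - q_J = 0, so q_J = 97.
Then q_C = (134 - 97)/2 = 37/2.
Price P = 174 - 231/2 = 117/2.
Cinder's profit: (117/2 - 40)·(37/2) = 1369/4.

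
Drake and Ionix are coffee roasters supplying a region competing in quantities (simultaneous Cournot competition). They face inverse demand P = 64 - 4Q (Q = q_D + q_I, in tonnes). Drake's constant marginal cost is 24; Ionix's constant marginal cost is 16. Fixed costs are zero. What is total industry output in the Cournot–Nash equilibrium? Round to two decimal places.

7.33

Drake's profit: π_D = (64 - 4Q)q_D - (24q_D). Setting ∂π_D/∂q_D = 0: 40 - 8q_D - 4(q_I) = 0.
Ionix's profit: π_I = (64 - 4Q)q_I - (16q_I). Setting ∂π_I/∂q_I = 0: 48 - 8q_I - 4(q_D) = 0.
Best responses: q_D = (40 - 4q_I)/8, q_I = (48 - 4q_D)/8.
Substituting one into the other gives q_D = 8/3 and q_I = 14/3.
Total output Q = 8/3 + 14/3 = 22/3.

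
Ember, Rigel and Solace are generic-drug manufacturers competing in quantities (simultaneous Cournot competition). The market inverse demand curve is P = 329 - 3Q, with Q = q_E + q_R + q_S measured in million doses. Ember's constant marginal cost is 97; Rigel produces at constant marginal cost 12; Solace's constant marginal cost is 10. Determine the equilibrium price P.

Ember's profit: π_E = (329 - 3Q)q_E - (97q_E). Setting ∂π_E/∂q_E = 0: 232 - 6q_E - 3(q_R + q_S) = 0.
Rigel's profit: π_R = (329 - 3Q)q_R - (12q_R). Setting ∂π_R/∂q_R = 0: 317 - 6q_R - 3(q_E + q_S) = 0.
Solace's profit: π_S = (329 - 3Q)q_S - (10q_S). Setting ∂π_S/∂q_S = 0: 319 - 6q_S - 3(q_E + q_R) = 0.
Summing all 3 equations gives 868 − 12Q = 0, hence Q = 217/3.
Back-substituting: q_E = (232 − 217)/3 = 5, q_R = (317 − 217)/3 = 100/3, q_S = (319 − 217)/3 = 34.
Total output Q = 217/3, so price P = 329 - 3·(217/3) = 112.

112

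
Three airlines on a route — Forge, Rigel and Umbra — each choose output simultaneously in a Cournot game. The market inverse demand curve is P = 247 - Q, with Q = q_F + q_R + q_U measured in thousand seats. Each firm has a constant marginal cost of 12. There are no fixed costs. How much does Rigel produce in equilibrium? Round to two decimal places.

58.75

Each firm earns π_i = (247 - Q)q_i - 12q_i.
Setting ∂π_i/∂q_i = 0 with rivals' quantities fixed: 235 - 2q_i - Σ_{j≠i} q_j = 0.
With identical firms every q_j equals q_i, so Σ_{j≠i} q_j = 2q_i and 235 = 4q_i, giving q_i = 235/4.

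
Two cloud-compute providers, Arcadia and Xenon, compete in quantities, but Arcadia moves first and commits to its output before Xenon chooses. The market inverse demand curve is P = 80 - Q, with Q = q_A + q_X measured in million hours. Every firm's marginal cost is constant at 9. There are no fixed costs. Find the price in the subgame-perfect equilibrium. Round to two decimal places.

The follower Xenon best-responds to any q_A: π_X = (80 - Q)q_X - 9q_X.
Follower FOC: 71 - q_A - 2q_X = 0, so q_X(q_A) = (71 - q_A)/2.
The leader anticipates this reaction. Substituting into P = 80 - Q gives P = 89/2 - (1/2)q_A, so π_A = (89/2 - (1/2)q_A)q_A - 9q_A.
The leader's first-order condition 71/2 - q_A = 0 yields q_A = 71/2.
Then q_X = (71 - 71/2)/2 = 71/4.
Total output Q = 213/4, so price P = 80 - 213/4 = 107/4.

26.75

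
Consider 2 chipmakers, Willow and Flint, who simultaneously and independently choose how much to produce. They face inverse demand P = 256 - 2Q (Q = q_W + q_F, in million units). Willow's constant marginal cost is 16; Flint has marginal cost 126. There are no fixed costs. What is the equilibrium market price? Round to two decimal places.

132.67

Willow's profit: π_W = (256 - 2Q)q_W - (16q_W). Setting ∂π_W/∂q_W = 0: 240 - 4q_W - 2(q_F) = 0.
Flint's profit: π_F = (256 - 2Q)q_F - (126q_F). Setting ∂π_F/∂q_F = 0: 130 - 4q_F - 2(q_W) = 0.
So q_W = (240 - 2q_F)/4 and q_F = (130 - 2q_W)/4.
Substituting one into the other gives q_W = 175/3 and q_F = 10/3.
Total output Q = 185/3, so price P = 256 - 2·(185/3) = 398/3.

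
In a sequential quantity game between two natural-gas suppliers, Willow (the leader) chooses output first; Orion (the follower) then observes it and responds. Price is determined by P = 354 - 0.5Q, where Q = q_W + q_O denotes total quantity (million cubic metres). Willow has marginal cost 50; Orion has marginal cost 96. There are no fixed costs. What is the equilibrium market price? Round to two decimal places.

137.50

The follower Orion best-responds to any q_W: π_O = (354 - 0.5Q)q_O - 96q_O.
Setting the follower's marginal profit to zero, 258 - (1/2)q_W - q_O = 0, i.e. q_O = (258 - (1/2)q_W).
Willow substitutes q_O(q_W) into its own profit: π_W = q_W(354 - (1/2)q_W - (258 - (1/2)q_W)/2) - 50q_W = (225 - (1/4)q_W)q_W - 50q_W.
The leader's first-order condition 175 - (1/2)q_W = 0 yields q_W = 350.
Then q_O = (258 - (1/2)·350) = 83.
Total output Q = 433, so price P = 354 - (1/2)·433 = 275/2.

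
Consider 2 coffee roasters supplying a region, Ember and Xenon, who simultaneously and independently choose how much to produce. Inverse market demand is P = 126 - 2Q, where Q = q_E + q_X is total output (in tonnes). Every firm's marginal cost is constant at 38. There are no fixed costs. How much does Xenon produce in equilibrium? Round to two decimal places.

14.67

Each firm earns π_i = (126 - 2Q)q_i - 38q_i.
Setting ∂π_i/∂q_i = 0 with rivals' quantities fixed: 88 - 4q_i - 2q_j = 0.
With identical firms every q_j equals q_i, so q_j = q_i and 88 = 6q_i, giving q_i = 44/3.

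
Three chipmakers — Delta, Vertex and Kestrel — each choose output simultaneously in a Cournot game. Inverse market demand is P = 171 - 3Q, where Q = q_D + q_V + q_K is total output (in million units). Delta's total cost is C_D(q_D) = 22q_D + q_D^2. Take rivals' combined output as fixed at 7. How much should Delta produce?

16

With rivals' combined output fixed at 7, Delta's profit is π_D = (171 - 3·7 - 3q_D)q_D - (22q_D + q_D²) = (150 - 3q_D)q_D - (22q_D + q_D²).
∂π_D/∂q_D = 128 - 8q_D = 0, so q_D = 16.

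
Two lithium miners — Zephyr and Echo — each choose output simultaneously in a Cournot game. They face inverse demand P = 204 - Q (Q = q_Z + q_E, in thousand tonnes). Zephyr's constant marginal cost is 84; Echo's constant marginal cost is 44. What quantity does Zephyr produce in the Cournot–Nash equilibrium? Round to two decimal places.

Zephyr's profit: π_Z = (204 - Q)q_Z - (84q_Z). Setting ∂π_Z/∂q_Z = 0: 120 - 2q_Z - (q_E) = 0.
Echo's profit: π_E = (204 - Q)q_E - (44q_E). Setting ∂π_E/∂q_E = 0: 160 - 2q_E - (q_Z) = 0.
Best responses: q_Z = (120 - q_E)/2, q_E = (160 - q_Z)/2.
Solving the pair: q_Z = 80/3, q_E = 200/3.

26.67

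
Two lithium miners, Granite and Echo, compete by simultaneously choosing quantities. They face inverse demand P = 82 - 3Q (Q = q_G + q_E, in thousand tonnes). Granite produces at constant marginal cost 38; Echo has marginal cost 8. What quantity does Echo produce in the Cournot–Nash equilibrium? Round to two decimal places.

11.56

Granite's profit: π_G = (82 - 3Q)q_G - (38q_G). Setting ∂π_G/∂q_G = 0: 44 - 6q_G - 3(q_E) = 0.
Echo's first-order condition: 74 - 6q_E - 3(q_G) = 0.
Best responses: q_G = (44 - 3q_E)/6, q_E = (74 - 3q_G)/6.
Solving the pair: q_G = 14/9, q_E = 104/9.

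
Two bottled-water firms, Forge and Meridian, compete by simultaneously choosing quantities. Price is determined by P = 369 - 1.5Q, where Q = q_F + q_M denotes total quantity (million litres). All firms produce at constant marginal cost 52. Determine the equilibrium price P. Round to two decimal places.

157.67

A representative firm's profit is π_i = q_i(369 - 1.5Q) - 52q_i.
Setting ∂π_i/∂q_i = 0 with rivals' quantities fixed: 317 - 3q_i - (3/2)q_j = 0.
With identical firms every q_j equals q_i, so q_j = q_i and 317 = (9/2)q_i, giving q_i = 634/9.
Total output Q = 1268/9, so price P = 369 - (3/2)·(1268/9) = 473/3.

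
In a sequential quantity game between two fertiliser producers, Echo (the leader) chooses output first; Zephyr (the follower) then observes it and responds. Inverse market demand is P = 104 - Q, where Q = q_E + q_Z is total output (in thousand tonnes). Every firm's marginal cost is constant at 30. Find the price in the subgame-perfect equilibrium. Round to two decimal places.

Solve by backward induction. Given q_E, the follower Zephyr maximises π_Z = (104 - q_E - q_Z)q_Z - 30q_Z.
Setting the follower's marginal profit to zero, 74 - q_E - 2q_Z = 0, i.e. q_Z = (74 - q_E)/2.
Echo substitutes q_Z(q_E) into its own profit: π_E = q_E(104 - q_E - (74 - q_E)/2) - 30q_E = (67 - (1/2)q_E)q_E - 30q_E.
Leader FOC: 37 - q_E = 0, so q_E = 37.
Then q_Z = (74 - 37)/2 = 37/2.
Total output Q = 111/2, so price P = 104 - 111/2 = 97/2.

48.50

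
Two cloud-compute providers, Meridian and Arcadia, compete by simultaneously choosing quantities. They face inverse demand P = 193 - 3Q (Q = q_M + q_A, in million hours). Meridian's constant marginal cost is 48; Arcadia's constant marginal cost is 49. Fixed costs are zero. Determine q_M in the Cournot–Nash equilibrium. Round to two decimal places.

Meridian's profit: π_M = (193 - 3Q)q_M - (48q_M). Setting ∂π_M/∂q_M = 0: 145 - 6q_M - 3(q_A) = 0.
Arcadia's profit: π_A = (193 - 3Q)q_A - (49q_A). Setting ∂π_A/∂q_A = 0: 144 - 6q_A - 3(q_M) = 0.
Rearranging gives the reaction functions q_M = (145 - 3q_A)/6 and q_A = (144 - 3q_M)/6.
Substituting one into the other gives q_M = 146/9 and q_A = 143/9.

16.22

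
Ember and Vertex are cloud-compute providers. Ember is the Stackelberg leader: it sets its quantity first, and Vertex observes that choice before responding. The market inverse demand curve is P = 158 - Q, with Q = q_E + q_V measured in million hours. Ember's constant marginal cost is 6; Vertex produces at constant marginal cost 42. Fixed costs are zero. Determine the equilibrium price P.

Solve by backward induction. Given q_E, the follower Vertex maximises π_V = (158 - q_E - q_V)q_V - 42q_V.
∂π_V/∂q_V = 116 - q_E - 2q_V = 0 gives the reaction function q_V = (116 - q_E)/2.
The leader anticipates this reaction. Substituting into P = 158 - Q gives P = 100 - (1/2)q_E, so π_E = (100 - (1/2)q_E)q_E - 6q_E.
Leader FOC: 94 - q_E = 0, so q_E = 94.
Then q_V = (116 - 94)/2 = 11.
Total output Q = 105, so price P = 158 - 105 = 53.

53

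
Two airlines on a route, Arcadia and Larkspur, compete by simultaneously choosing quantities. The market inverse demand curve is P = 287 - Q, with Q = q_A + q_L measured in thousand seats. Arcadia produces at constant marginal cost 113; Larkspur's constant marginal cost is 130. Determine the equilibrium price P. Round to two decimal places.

Arcadia's profit: π_A = (287 - Q)q_A - (113q_A). Setting ∂π_A/∂q_A = 0: 174 - 2q_A - (q_L) = 0.
Larkspur's profit: π_L = (287 - Q)q_L - (130q_L). Setting ∂π_L/∂q_L = 0: 157 - 2q_L - (q_A) = 0.
Rearranging gives the reaction functions q_A = (174 - q_L)/2 and q_L = (157 - q_A)/2.
Solving the pair: q_A = 191/3, q_L = 140/3.
Total output Q = 331/3, so price P = 287 - 331/3 = 530/3.

176.67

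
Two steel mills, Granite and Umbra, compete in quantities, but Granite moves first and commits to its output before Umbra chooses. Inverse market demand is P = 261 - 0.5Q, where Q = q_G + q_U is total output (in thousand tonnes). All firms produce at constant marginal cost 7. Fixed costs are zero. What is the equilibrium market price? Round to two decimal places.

70.50

Solve by backward induction. Given q_G, the follower Umbra maximises π_U = (261 - (1/2)q_G - (1/2)q_U)q_U - 7q_U.
Setting the follower's marginal profit to zero, 254 - (1/2)q_G - q_U = 0, i.e. q_U = (254 - (1/2)q_G).
The leader anticipates this reaction. Substituting into P = 261 - 0.5Q gives P = 134 - (1/4)q_G, so π_G = (134 - (1/4)q_G)q_G - 7q_G.
The leader's first-order condition 127 - (1/2)q_G = 0 yields q_G = 254.
Then q_U = (254 - (1/2)·254) = 127.
Total output Q = 381, so price P = 261 - (1/2)·381 = 141/2.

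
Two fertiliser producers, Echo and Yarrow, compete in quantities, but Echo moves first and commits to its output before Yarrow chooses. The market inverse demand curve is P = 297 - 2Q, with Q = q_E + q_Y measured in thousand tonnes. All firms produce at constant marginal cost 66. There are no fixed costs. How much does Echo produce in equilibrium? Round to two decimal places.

57.75

The follower Yarrow best-responds to any q_E: π_Y = (297 - 2Q)q_Y - 66q_Y.
Setting the follower's marginal profit to zero, 231 - 2q_E - 4q_Y = 0, i.e. q_Y = (231 - 2q_E)/4.
The leader anticipates this reaction. Substituting into P = 297 - 2Q gives P = 363/2 - q_E, so π_E = (363/2 - q_E)q_E - 66q_E.
The leader's first-order condition 231/2 - 2q_E = 0 yields q_E = 231/4.
Then q_Y = (231 - 2·(231/4))/4 = 231/8.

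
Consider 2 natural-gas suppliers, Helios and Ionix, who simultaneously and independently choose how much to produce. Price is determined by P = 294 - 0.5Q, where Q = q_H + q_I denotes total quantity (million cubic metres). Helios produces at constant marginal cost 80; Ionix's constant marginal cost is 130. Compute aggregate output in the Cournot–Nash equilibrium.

252

Helios's profit: π_H = (294 - 0.5Q)q_H - (80q_H). Setting ∂π_H/∂q_H = 0: 214 - q_H - (1/2)(q_I) = 0.
Ionix's profit: π_I = (294 - 0.5Q)q_I - (130q_I). Setting ∂π_I/∂q_I = 0: 164 - q_I - (1/2)(q_H) = 0.
Rearranging gives the reaction functions q_H = (214 - (1/2)q_I) and q_I = (164 - (1/2)q_H).
Solving the pair: q_H = 176, q_I = 76.
Total output Q = 176 + 76 = 252.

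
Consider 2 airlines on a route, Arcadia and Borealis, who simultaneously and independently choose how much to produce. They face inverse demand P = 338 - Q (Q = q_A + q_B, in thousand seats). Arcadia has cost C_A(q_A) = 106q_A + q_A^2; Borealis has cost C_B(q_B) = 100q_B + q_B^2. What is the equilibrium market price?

244

Arcadia's profit: π_A = (338 - Q)q_A - (106q_A + q_A²). Setting ∂π_A/∂q_A = 0: 232 - 4q_A - (q_B) = 0.
Borealis's first-order condition: 238 - 4q_B - (q_A) = 0.
Best responses: q_A = (232 - q_B)/4, q_B = (238 - q_A)/4.
Solving the pair: q_A = 46, q_B = 48.
Total output Q = 94, so price P = 338 - 94 = 244.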